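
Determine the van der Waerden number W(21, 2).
W(21, 2) = 21 + 1 = 22

A 2-term AP is any pair of integers, so a monochromatic 2-AP exists iff some colour is used at least twice. With 21 colours, the colouring i ↦ i on {1, ..., 21} uses each colour once, avoiding any monochromatic pair, so W(21, 2) > 21. For {1, ..., 22}, pigeonhole forces two integers of the same colour, which form a monochromatic 2-AP. Hence W(21, 2) = 22.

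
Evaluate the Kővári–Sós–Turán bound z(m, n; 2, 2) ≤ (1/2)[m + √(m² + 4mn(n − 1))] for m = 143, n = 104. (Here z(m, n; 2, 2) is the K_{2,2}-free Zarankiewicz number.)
z(143, 104; 2, 2) ≤ (1/2)[143 + √(143² + 4·143·104·103)] = (1/2)[143 + √6147713] = 1311.2291

Kővári–Sós–Turán: let r_1, ..., r_143 be the row sums and z = Σ r_i the total number of 1s. Each pair of columns can share at most one row with both entries 1 (else a 2×2 all-ones block appears), so Σ_i C(r_i, 2) ≤ C(104, 2) = 5356. By convexity Σ_i C(r_i, 2) ≥ 143·C(z/143, 2) = z(z − 143)/(2·143), giving z² − 143z − 143·104·103 ≤ 0 and hence z ≤ (1/2)[143 + √(20449 + 4·1531816)] = (1/2)[143 + √6147713] ≈ (1/2)(143 + 2479.4582) = 1311.2291.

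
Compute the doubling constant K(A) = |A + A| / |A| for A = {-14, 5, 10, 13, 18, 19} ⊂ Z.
K = |A + A| / |A| = 20/6 = 10/3

Enumerate A + A = {a + b : a, b ∈ A}. With |A| = 6, there are |A|^2 = 36 ordered sum pairs; collecting distinct values, A + A = {-28, -9, -4, -1, 4, 5, 10, 15, 18, 20, 23, 24, 26, 28, 29, 31, 32, 36, 37, 38}, so |A + A| = 20. Thus K = 20/6 = 10/3. For comparison, the minimum possible |A + A| over all 6-element sets is 2·6 − 1 = 11 (so min K = 11/6), attained only by arithmetic progressions.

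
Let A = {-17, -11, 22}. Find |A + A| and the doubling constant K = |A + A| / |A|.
K = |A + A| / |A| = 6/3 = 2

Enumerate A + A = {a + b : a, b ∈ A}. With |A| = 3, there are |A|^2 = 9 ordered sum pairs; collecting distinct values, A + A = {-34, -28, -22, 5, 11, 44}, so |A + A| = 6. Thus K = 6/3 = 2. For comparison, the minimum possible |A + A| over all 3-element sets is 2·3 − 1 = 5 (so min K = 5/3), attained only by arithmetic progressions.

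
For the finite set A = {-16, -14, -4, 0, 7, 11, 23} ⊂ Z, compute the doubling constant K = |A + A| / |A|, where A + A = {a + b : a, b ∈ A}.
K = |A + A| / |A| = 26/7

Enumerate A + A = {a + b : a, b ∈ A}. With |A| = 7, there are |A|^2 = 49 ordered sum pairs; collecting distinct values, A + A = {-32, -30, -28, -20, -18, -16, -14, -9, -8, -7, -5, -4, -3, 0, 3, 7, 9, 11, 14, 18, 19, 22, 23, 30, 34, 46}, so |A + A| = 26. Thus K = 26/7. For comparison, the minimum possible |A + A| over all 7-element sets is 2·7 − 1 = 13 (so min K = 13/7), attained only by arithmetic progressions.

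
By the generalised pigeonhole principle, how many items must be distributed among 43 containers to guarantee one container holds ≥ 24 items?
n = (24 − 1)·43 + 1 = 990

By the generalised pigeonhole principle, to guarantee some box contains ≥ r objects we need more than (r − 1) · k objects total. Threshold: n = (r − 1) · k + 1. With r = 24 and k = 43: n = 23 · 43 + 1 = 989 + 1 = 990. For n = 989 = 23 · 43, we can put exactly 23 objects in every box, avoiding 24 in any single one — so 990 is tight.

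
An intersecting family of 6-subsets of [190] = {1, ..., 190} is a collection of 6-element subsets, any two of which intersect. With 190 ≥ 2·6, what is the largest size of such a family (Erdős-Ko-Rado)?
max |F| = C(189, 5) = 1905305787

Erdős-Ko-Rado (1961): when n ≥ 2k, max |F| = C(n−1, k−1). The bound is attained by the star {A : i ∈ A} for any fixed i ∈ [n]. Here C(190−1, 6−1) = C(189, 5) = 1905305787.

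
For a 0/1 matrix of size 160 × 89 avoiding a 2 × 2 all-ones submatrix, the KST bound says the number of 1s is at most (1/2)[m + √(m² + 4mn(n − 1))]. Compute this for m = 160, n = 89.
z(160, 89; 2, 2) ≤ (1/2)[160 + √(160² + 4·160·89·88)] = (1/2)[160 + √5038080] = 1202.2834

Kővári–Sós–Turán: let r_1, ..., r_160 be the row sums and z = Σ r_i the total number of 1s. Each pair of columns can share at most one row with both entries 1 (else a 2×2 all-ones block appears), so Σ_i C(r_i, 2) ≤ C(89, 2) = 3916. By convexity Σ_i C(r_i, 2) ≥ 160·C(z/160, 2) = z(z − 160)/(2·160), giving z² − 160z − 160·89·88 ≤ 0 and hence z ≤ (1/2)[160 + √(25600 + 4·1253120)] = (1/2)[160 + √5038080] ≈ (1/2)(160 + 2244.5668) = 1202.2834.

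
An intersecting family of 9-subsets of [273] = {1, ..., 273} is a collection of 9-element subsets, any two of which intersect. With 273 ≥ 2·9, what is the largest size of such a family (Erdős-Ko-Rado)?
max |F| = C(272, 8) = 669741609663270

Erdős-Ko-Rado (1961): when n ≥ 2k, max |F| = C(n−1, k−1). The bound is attained by the star {A : i ∈ A} for any fixed i ∈ [n]. Here C(273−1, 9−1) = C(272, 8) = 669741609663270.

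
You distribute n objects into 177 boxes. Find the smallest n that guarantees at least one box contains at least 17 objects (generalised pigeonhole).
n = (17 − 1)·177 + 1 = 2833

By the generalised pigeonhole principle, to guarantee some box contains ≥ r objects we need more than (r − 1) · k objects total. Threshold: n = (r − 1) · k + 1. With r = 17 and k = 177: n = 16 · 177 + 1 = 2832 + 1 = 2833. For n = 2832 = 16 · 177, we can put exactly 16 objects in every box, avoiding 17 in any single one — so 2833 is tight.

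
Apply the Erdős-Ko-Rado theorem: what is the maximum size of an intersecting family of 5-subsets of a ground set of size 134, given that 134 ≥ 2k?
max |F| = C(133, 4) = 12457445

The Erdős-Ko-Rado theorem states: for n ≥ 2k, an intersecting family of k-subsets of an n-element set has size at most C(n − 1, k − 1), with equality for 'star' families {A ⊆ [n] : |A| = k, i ∈ A} (fix an element i). For n = 134, k = 5: C(133, 4) = 12457445.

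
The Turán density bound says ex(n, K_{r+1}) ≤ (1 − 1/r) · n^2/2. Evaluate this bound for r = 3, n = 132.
Turán density bound = (2/3) · 132^2/2 = 5808

Turán's theorem: ex(n, K_{r+1}) is achieved by the complete r-partite Turán graph T(n, r) with parts as balanced as possible, and is at most (1 − 1/r) · n^2/2. For r = 3, n = 132: the density bound is (2/3) · 17424/2 = 5808. Since 3 ∣ 132, the Turán graph T(132, 3) has parts of equal size 44, and its edge count e(T(132, 3)) = 5808 attains the density bound exactly.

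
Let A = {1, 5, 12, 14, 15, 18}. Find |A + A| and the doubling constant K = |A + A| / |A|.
K = |A + A| / |A| = 19/6

Enumerate A + A = {a + b : a, b ∈ A}. With |A| = 6, there are |A|^2 = 36 ordered sum pairs; collecting distinct values, A + A = {2, 6, 10, 13, 15, 16, 17, 19, 20, 23, 24, 26, 27, 28, 29, 30, 32, 33, 36}, so |A + A| = 19. Thus K = 19/6. For comparison, the minimum possible |A + A| over all 6-element sets is 2·6 − 1 = 11 (so min K = 11/6), attained only by arithmetic progressions.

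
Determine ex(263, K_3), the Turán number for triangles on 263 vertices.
ex(263, K_3) = ⌊263^2/4⌋ = 17292

Mantel (1907): a triangle-free graph on n vertices has at most ⌊n^2/4⌋ edges, with equality for the complete bipartite graph K_{⌊n/2⌋, ⌈n/2⌉}. For n = 263: ⌊263^2/4⌋ = ⌊69169/4⌋ = 17292. The extremal graph is K_{131, 132}, which has 131·132 = 17292 edges.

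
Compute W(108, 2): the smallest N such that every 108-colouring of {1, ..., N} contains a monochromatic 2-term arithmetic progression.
W(108, 2) = 108 + 1 = 109

A 2-term AP is any pair of integers, so a monochromatic 2-AP exists iff some colour is used at least twice. With 108 colours, the colouring i ↦ i on {1, ..., 108} uses each colour once, avoiding any monochromatic pair, so W(108, 2) > 108. For {1, ..., 109}, pigeonhole forces two integers of the same colour, which form a monochromatic 2-AP. Hence W(108, 2) = 109.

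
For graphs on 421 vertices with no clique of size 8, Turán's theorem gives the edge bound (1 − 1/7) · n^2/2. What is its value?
Turán density bound = (6/7) · 421^2/2 = 531723/7 ≈ 75960.4286

Turán's theorem: ex(n, K_{r+1}) is achieved by the complete r-partite Turán graph T(n, r) with parts as balanced as possible, and is at most (1 − 1/r) · n^2/2. For r = 7, n = 421: the density bound is (6/7) · 177241/2 = 531723/7 ≈ 75960.4286. The integer-valued extremum is e(T(421, 7)) = 75960, which is strictly less than the density bound 531723/7 since 7 ∤ 421 (the parts of T(421, 7) cannot all be equal).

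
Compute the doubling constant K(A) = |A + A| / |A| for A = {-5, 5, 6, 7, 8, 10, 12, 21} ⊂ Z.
K = |A + A| / |A| = 27/8

Enumerate A + A = {a + b : a, b ∈ A}. With |A| = 8, there are |A|^2 = 64 ordered sum pairs; collecting distinct values, A + A = {-10, 0, 1, 2, 3, 5, 7, 10, 11, 12, 13, 14, 15, 16, 17, 18, 19, 20, 22, 24, 26, 27, 28, 29, 31, 33, 42}, so |A + A| = 27. Thus K = 27/8. For comparison, the minimum possible |A + A| over all 8-element sets is 2·8 − 1 = 15 (so min K = 15/8), attained only by arithmetic progressions.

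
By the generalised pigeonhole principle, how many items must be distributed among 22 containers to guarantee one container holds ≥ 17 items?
n = (17 − 1)·22 + 1 = 353

By the generalised pigeonhole principle, to guarantee some box contains ≥ r objects we need more than (r − 1) · k objects total. Threshold: n = (r − 1) · k + 1. With r = 17 and k = 22: n = 16 · 22 + 1 = 352 + 1 = 353. For n = 352 = 16 · 22, we can put exactly 16 objects in every box, avoiding 17 in any single one — so 353 is tight.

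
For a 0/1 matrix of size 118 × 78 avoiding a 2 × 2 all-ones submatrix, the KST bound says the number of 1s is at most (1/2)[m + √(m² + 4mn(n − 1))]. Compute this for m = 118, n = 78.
z(118, 78; 2, 2) ≤ (1/2)[118 + √(118² + 4·118·78·77)] = (1/2)[118 + √2848756] = 902.9129

Kővári–Sós–Turán: let r_1, ..., r_118 be the row sums and z = Σ r_i the total number of 1s. Each pair of columns can share at most one row with both entries 1 (else a 2×2 all-ones block appears), so Σ_i C(r_i, 2) ≤ C(78, 2) = 3003. By convexity Σ_i C(r_i, 2) ≥ 118·C(z/118, 2) = z(z − 118)/(2·118), giving z² − 118z − 118·78·77 ≤ 0 and hence z ≤ (1/2)[118 + √(13924 + 4·708708)] = (1/2)[118 + √2848756] ≈ (1/2)(118 + 1687.8258) = 902.9129.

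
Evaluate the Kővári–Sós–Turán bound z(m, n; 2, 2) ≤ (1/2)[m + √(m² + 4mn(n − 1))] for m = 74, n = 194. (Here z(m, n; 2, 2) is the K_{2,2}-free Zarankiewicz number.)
z(74, 194; 2, 2) ≤ (1/2)[74 + √(74² + 4·74·194·193)] = (1/2)[74 + √11088308] = 1701.9556

Kővári–Sós–Turán: let r_1, ..., r_74 be the row sums and z = Σ r_i the total number of 1s. Each pair of columns can share at most one row with both entries 1 (else a 2×2 all-ones block appears), so Σ_i C(r_i, 2) ≤ C(194, 2) = 18721. By convexity Σ_i C(r_i, 2) ≥ 74·C(z/74, 2) = z(z − 74)/(2·74), giving z² − 74z − 74·194·193 ≤ 0 and hence z ≤ (1/2)[74 + √(5476 + 4·2770708)] = (1/2)[74 + √11088308] ≈ (1/2)(74 + 3329.9111) = 1701.9556.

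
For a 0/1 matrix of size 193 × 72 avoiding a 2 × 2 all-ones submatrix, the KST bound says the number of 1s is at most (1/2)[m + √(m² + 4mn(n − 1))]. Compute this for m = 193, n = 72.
z(193, 72; 2, 2) ≤ (1/2)[193 + √(193² + 4·193·72·71)] = (1/2)[193 + √3983713] = 1094.462

Kővári–Sós–Turán: let r_1, ..., r_193 be the row sums and z = Σ r_i the total number of 1s. Each pair of columns can share at most one row with both entries 1 (else a 2×2 all-ones block appears), so Σ_i C(r_i, 2) ≤ C(72, 2) = 2556. By convexity Σ_i C(r_i, 2) ≥ 193·C(z/193, 2) = z(z − 193)/(2·193), giving z² − 193z − 193·72·71 ≤ 0 and hence z ≤ (1/2)[193 + √(37249 + 4·986616)] = (1/2)[193 + √3983713] ≈ (1/2)(193 + 1995.9241) = 1094.462.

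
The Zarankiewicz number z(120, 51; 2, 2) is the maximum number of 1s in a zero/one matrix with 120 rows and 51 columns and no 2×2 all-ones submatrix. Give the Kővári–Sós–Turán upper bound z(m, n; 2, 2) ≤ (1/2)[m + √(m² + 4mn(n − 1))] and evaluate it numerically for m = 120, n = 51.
z(120, 51; 2, 2) ≤ (1/2)[120 + √(120² + 4·120·51·50)] = (1/2)[120 + √1238400] = 616.4171

Kővári–Sós–Turán: let r_1, ..., r_120 be the row sums and z = Σ r_i the total number of 1s. Each pair of columns can share at most one row with both entries 1 (else a 2×2 all-ones block appears), so Σ_i C(r_i, 2) ≤ C(51, 2) = 1275. By convexity Σ_i C(r_i, 2) ≥ 120·C(z/120, 2) = z(z − 120)/(2·120), giving z² − 120z − 120·51·50 ≤ 0 and hence z ≤ (1/2)[120 + √(14400 + 4·306000)] = (1/2)[120 + √1238400] ≈ (1/2)(120 + 1112.8342) = 616.4171.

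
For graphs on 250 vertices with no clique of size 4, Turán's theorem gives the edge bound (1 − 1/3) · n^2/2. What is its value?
Turán density bound = (2/3) · 250^2/2 = 62500/3 ≈ 20833.3333

Turán's theorem: ex(n, K_{r+1}) is achieved by the complete r-partite Turán graph T(n, r) with parts as balanced as possible, and is at most (1 − 1/r) · n^2/2. For r = 3, n = 250: the density bound is (2/3) · 62500/2 = 62500/3 ≈ 20833.3333. The integer-valued extremum is e(T(250, 3)) = 20833, which is strictly less than the density bound 62500/3 since 3 ∤ 250 (the parts of T(250, 3) cannot all be equal).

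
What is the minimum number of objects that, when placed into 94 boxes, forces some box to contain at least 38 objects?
n = (38 − 1)·94 + 1 = 3479

By the generalised pigeonhole principle, to guarantee some box contains ≥ r objects we need more than (r − 1) · k objects total. Threshold: n = (r − 1) · k + 1. With r = 38 and k = 94: n = 37 · 94 + 1 = 3478 + 1 = 3479. For n = 3478 = 37 · 94, we can put exactly 37 objects in every box, avoiding 38 in any single one — so 3479 is tight.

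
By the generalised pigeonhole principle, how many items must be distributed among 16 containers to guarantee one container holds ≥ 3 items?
n = (3 − 1)·16 + 1 = 33

By the generalised pigeonhole principle, to guarantee some box contains ≥ r objects we need more than (r − 1) · k objects total. Threshold: n = (r − 1) · k + 1. With r = 3 and k = 16: n = 2 · 16 + 1 = 32 + 1 = 33. For n = 32 = 2 · 16, we can put exactly 2 objects in every box, avoiding 3 in any single one — so 33 is tight.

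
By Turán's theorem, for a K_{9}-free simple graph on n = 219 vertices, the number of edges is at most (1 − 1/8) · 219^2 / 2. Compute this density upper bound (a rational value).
Turán density bound = (7/8) · 219^2/2 = 335727/16 ≈ 20982.9375

Turán's theorem: ex(n, K_{r+1}) is achieved by the complete r-partite Turán graph T(n, r) with parts as balanced as possible, and is at most (1 − 1/r) · n^2/2. For r = 8, n = 219: the density bound is (7/8) · 47961/2 = 335727/16 ≈ 20982.9375. The integer-valued extremum is e(T(219, 8)) = 20982, which is strictly less than the density bound 335727/16 since 8 ∤ 219 (the parts of T(219, 8) cannot all be equal).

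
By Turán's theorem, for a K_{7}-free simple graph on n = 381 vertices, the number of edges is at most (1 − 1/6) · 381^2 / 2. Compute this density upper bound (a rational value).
Turán density bound = (5/6) · 381^2/2 = 241935/4 ≈ 60483.75

Turán's theorem: ex(n, K_{r+1}) is achieved by the complete r-partite Turán graph T(n, r) with parts as balanced as possible, and is at most (1 − 1/r) · n^2/2. For r = 6, n = 381: the density bound is (5/6) · 145161/2 = 241935/4 ≈ 60483.75. The integer-valued extremum is e(T(381, 6)) = 60483, which is strictly less than the density bound 241935/4 since 6 ∤ 381 (the parts of T(381, 6) cannot all be equal).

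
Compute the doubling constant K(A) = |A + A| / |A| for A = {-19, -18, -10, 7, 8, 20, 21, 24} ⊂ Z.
K = |A + A| / |A| = 32/8 = 4

Enumerate A + A = {a + b : a, b ∈ A}. With |A| = 8, there are |A|^2 = 64 ordered sum pairs; collecting distinct values, A + A = {-38, -37, -36, -29, -28, -20, -12, -11, -10, -3, -2, 1, 2, 3, 5, 6, 10, 11, 14, 15, 16, 27, 28, 29, 31, 32, 40, 41, 42, 44, 45, 48}, so |A + A| = 32. Thus K = 32/8 = 4. For comparison, the minimum possible |A + A| over all 8-element sets is 2·8 − 1 = 15 (so min K = 15/8), attained only by arithmetic progressions.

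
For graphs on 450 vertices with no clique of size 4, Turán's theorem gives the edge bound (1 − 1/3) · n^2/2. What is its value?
Turán density bound = (2/3) · 450^2/2 = 67500

Turán's theorem: ex(n, K_{r+1}) is achieved by the complete r-partite Turán graph T(n, r) with parts as balanced as possible, and is at most (1 − 1/r) · n^2/2. For r = 3, n = 450: the density bound is (2/3) · 202500/2 = 67500. Since 3 ∣ 450, the Turán graph T(450, 3) has parts of equal size 150, and its edge count e(T(450, 3)) = 67500 attains the density bound exactly.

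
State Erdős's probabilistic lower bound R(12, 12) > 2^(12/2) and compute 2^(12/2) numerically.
2^(12/2) = 64; so R(12, 12) > 64

Colour each edge of K_n uniformly at random with red/blue. The expected number of monochromatic K_12 is C(n, 12) · 2 · 2^(−C(12,2)). If C(n, 12) · 2^(1 − C(12,2)) < 1, then with positive probability no monochromatic K_12 exists, so R(12, 12) > n. The standard estimate C(n, 12) ≤ n^12/12! shows this inequality holds whenever n ≤ 2^(12/2) (since 12! · 2^(C(12,2) − 1) > 2^(12^2/2) ≥ n^12). Hence R(12, 12) > 2^(12/2) = 64.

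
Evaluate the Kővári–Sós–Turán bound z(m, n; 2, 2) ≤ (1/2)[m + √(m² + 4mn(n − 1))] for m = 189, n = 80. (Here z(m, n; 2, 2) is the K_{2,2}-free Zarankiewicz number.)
z(189, 80; 2, 2) ≤ (1/2)[189 + √(189² + 4·189·80·79)] = (1/2)[189 + √4813641] = 1191.5006

Kővári–Sós–Turán: let r_1, ..., r_189 be the row sums and z = Σ r_i the total number of 1s. Each pair of columns can share at most one row with both entries 1 (else a 2×2 all-ones block appears), so Σ_i C(r_i, 2) ≤ C(80, 2) = 3160. By convexity Σ_i C(r_i, 2) ≥ 189·C(z/189, 2) = z(z − 189)/(2·189), giving z² − 189z − 189·80·79 ≤ 0 and hence z ≤ (1/2)[189 + √(35721 + 4·1194480)] = (1/2)[189 + √4813641] ≈ (1/2)(189 + 2194.0011) = 1191.5006.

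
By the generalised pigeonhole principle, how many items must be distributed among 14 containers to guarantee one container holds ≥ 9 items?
n = (9 − 1)·14 + 1 = 113

By the generalised pigeonhole principle, to guarantee some box contains ≥ r objects we need more than (r − 1) · k objects total. Threshold: n = (r − 1) · k + 1. With r = 9 and k = 14: n = 8 · 14 + 1 = 112 + 1 = 113. For n = 112 = 8 · 14, we can put exactly 8 objects in every box, avoiding 9 in any single one — so 113 is tight.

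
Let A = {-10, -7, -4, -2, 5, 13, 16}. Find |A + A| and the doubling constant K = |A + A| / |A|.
K = |A + A| / |A| = 24/7

Enumerate A + A = {a + b : a, b ∈ A}. With |A| = 7, there are |A|^2 = 49 ordered sum pairs; collecting distinct values, A + A = {-20, -17, -14, -12, -11, -9, -8, -6, -5, -4, -2, 1, 3, 6, 9, 10, 11, 12, 14, 18, 21, 26, 29, 32}, so |A + A| = 24. Thus K = 24/7. For comparison, the minimum possible |A + A| over all 7-element sets is 2·7 − 1 = 13 (so min K = 13/7), attained only by arithmetic progressions.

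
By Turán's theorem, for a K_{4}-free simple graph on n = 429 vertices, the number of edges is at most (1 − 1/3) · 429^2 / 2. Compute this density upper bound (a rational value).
Turán density bound = (2/3) · 429^2/2 = 61347

Turán's theorem: ex(n, K_{r+1}) is achieved by the complete r-partite Turán graph T(n, r) with parts as balanced as possible, and is at most (1 − 1/r) · n^2/2. For r = 3, n = 429: the density bound is (2/3) · 184041/2 = 61347. Since 3 ∣ 429, the Turán graph T(429, 3) has parts of equal size 143, and its edge count e(T(429, 3)) = 61347 attains the density bound exactly.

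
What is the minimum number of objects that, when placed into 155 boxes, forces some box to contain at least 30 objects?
n = (30 − 1)·155 + 1 = 4496

By the generalised pigeonhole principle, to guarantee some box contains ≥ r objects we need more than (r − 1) · k objects total. Threshold: n = (r − 1) · k + 1. With r = 30 and k = 155: n = 29 · 155 + 1 = 4495 + 1 = 4496. For n = 4495 = 29 · 155, we can put exactly 29 objects in every box, avoiding 30 in any single one — so 4496 is tight.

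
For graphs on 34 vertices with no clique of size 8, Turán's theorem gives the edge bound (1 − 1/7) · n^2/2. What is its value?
Turán density bound = (6/7) · 34^2/2 = 3468/7 ≈ 495.4286

Turán's theorem: ex(n, K_{r+1}) is achieved by the complete r-partite Turán graph T(n, r) with parts as balanced as possible, and is at most (1 − 1/r) · n^2/2. For r = 7, n = 34: the density bound is (6/7) · 1156/2 = 3468/7 ≈ 495.4286. The integer-valued extremum is e(T(34, 7)) = 495, which is strictly less than the density bound 3468/7 since 7 ∤ 34 (the parts of T(34, 7) cannot all be equal).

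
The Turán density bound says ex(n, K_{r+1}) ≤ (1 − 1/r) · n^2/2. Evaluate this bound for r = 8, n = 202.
Turán density bound = (7/8) · 202^2/2 = 71407/4 ≈ 17851.75

Turán's theorem: ex(n, K_{r+1}) is achieved by the complete r-partite Turán graph T(n, r) with parts as balanced as possible, and is at most (1 − 1/r) · n^2/2. For r = 8, n = 202: the density bound is (7/8) · 40804/2 = 71407/4 ≈ 17851.75. The integer-valued extremum is e(T(202, 8)) = 17851, which is strictly less than the density bound 71407/4 since 8 ∤ 202 (the parts of T(202, 8) cannot all be equal).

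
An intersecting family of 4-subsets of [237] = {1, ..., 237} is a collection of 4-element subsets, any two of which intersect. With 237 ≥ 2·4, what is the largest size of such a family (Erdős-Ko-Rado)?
max |F| = C(236, 3) = 2162940

Erdős-Ko-Rado (1961): when n ≥ 2k, max |F| = C(n−1, k−1). The bound is attained by the star {A : i ∈ A} for any fixed i ∈ [n]. Here C(237−1, 4−1) = C(236, 3) = 2162940.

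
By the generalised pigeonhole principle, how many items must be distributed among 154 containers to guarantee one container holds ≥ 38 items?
n = (38 − 1)·154 + 1 = 5699

By the generalised pigeonhole principle, to guarantee some box contains ≥ r objects we need more than (r − 1) · k objects total. Threshold: n = (r − 1) · k + 1. With r = 38 and k = 154: n = 37 · 154 + 1 = 5698 + 1 = 5699. For n = 5698 = 37 · 154, we can put exactly 37 objects in every box, avoiding 38 in any single one — so 5699 is tight.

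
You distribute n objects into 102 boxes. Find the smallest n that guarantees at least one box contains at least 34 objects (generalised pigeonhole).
n = (34 − 1)·102 + 1 = 3367

By the generalised pigeonhole principle, to guarantee some box contains ≥ r objects we need more than (r − 1) · k objects total. Threshold: n = (r − 1) · k + 1. With r = 34 and k = 102: n = 33 · 102 + 1 = 3366 + 1 = 3367. For n = 3366 = 33 · 102, we can put exactly 33 objects in every box, avoiding 34 in any single one — so 3367 is tight.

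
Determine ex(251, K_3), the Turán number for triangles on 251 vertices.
ex(251, K_3) = ⌊251^2/4⌋ = 15750

Mantel (1907): a triangle-free graph on n vertices has at most ⌊n^2/4⌋ edges, with equality for the complete bipartite graph K_{⌊n/2⌋, ⌈n/2⌉}. For n = 251: ⌊251^2/4⌋ = ⌊63001/4⌋ = 15750. The extremal graph is K_{125, 126}, which has 125·126 = 15750 edges.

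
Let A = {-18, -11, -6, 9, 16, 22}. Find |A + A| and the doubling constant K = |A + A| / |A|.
K = |A + A| / |A| = 20/6 = 10/3

Enumerate A + A = {a + b : a, b ∈ A}. With |A| = 6, there are |A|^2 = 36 ordered sum pairs; collecting distinct values, A + A = {-36, -29, -24, -22, -17, -12, -9, -2, 3, 4, 5, 10, 11, 16, 18, 25, 31, 32, 38, 44}, so |A + A| = 20. Thus K = 20/6 = 10/3. For comparison, the minimum possible |A + A| over all 6-element sets is 2·6 − 1 = 11 (so min K = 11/6), attained only by arithmetic progressions.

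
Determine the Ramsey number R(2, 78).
R(2, 78) = 78

R(2, k) = k for all k ≥ 2: in a 2-colouring of K_k, either some edge is red (a red K_2) or all edges are blue (a blue K_k). And K_{77} coloured all-blue has no blue K_78, so R(2, 78) > 77. Hence R(2, 78) = 78.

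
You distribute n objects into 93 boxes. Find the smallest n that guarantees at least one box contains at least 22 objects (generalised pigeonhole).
n = (22 − 1)·93 + 1 = 1954

By the generalised pigeonhole principle, to guarantee some box contains ≥ r objects we need more than (r − 1) · k objects total. Threshold: n = (r − 1) · k + 1. With r = 22 and k = 93: n = 21 · 93 + 1 = 1953 + 1 = 1954. For n = 1953 = 21 · 93, we can put exactly 21 objects in every box, avoiding 22 in any single one — so 1954 is tight.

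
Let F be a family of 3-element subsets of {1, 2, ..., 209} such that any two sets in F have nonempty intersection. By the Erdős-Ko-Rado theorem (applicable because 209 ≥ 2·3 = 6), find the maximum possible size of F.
max |F| = C(208, 2) = 21528

Erdős-Ko-Rado (1961): when n ≥ 2k, max |F| = C(n−1, k−1). The bound is attained by the star {A : i ∈ A} for any fixed i ∈ [n]. Here C(209−1, 3−1) = C(208, 2) = 21528.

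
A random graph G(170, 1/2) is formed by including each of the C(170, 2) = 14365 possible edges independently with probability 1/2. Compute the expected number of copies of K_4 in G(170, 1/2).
E[# K_4] = C(170, 4) · (1/2)^C(4, 2) = 33585370 / 2^6 = 16792685/32 = 524771.40625

For each 4-subset S of vertices (there are C(170, 4) = 33585370 such S), let X_S = 1 if S induces a K_4 (all C(4, 2) = 6 edges present). Then P(X_S = 1) = (1/2)^6 = 1/64. By linearity of expectation, E[# K_4] = C(170, 4) · (1/2)^6 = 33585370 / 64 = 16792685/32 = 524771.40625.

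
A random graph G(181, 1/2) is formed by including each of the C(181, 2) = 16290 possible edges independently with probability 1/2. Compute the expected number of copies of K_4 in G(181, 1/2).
E[# K_4] = C(181, 4) · (1/2)^C(4, 2) = 43252665 / 2^6 = 675822.890625

For each 4-subset S of vertices (there are C(181, 4) = 43252665 such S), let X_S = 1 if S induces a K_4 (all C(4, 2) = 6 edges present). Then P(X_S = 1) = (1/2)^6 = 1/64. By linearity of expectation, E[# K_4] = C(181, 4) · (1/2)^6 = 43252665 / 64 = 675822.890625.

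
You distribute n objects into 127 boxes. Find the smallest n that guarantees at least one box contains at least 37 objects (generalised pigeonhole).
n = (37 − 1)·127 + 1 = 4573

By the generalised pigeonhole principle, to guarantee some box contains ≥ r objects we need more than (r − 1) · k objects total. Threshold: n = (r − 1) · k + 1. With r = 37 and k = 127: n = 36 · 127 + 1 = 4572 + 1 = 4573. For n = 4572 = 36 · 127, we can put exactly 36 objects in every box, avoiding 37 in any single one — so 4573 is tight.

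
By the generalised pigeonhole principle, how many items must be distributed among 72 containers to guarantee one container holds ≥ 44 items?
n = (44 − 1)·72 + 1 = 3097

By the generalised pigeonhole principle, to guarantee some box contains ≥ r objects we need more than (r − 1) · k objects total. Threshold: n = (r − 1) · k + 1. With r = 44 and k = 72: n = 43 · 72 + 1 = 3096 + 1 = 3097. For n = 3096 = 43 · 72, we can put exactly 43 objects in every box, avoiding 44 in any single one — so 3097 is tight.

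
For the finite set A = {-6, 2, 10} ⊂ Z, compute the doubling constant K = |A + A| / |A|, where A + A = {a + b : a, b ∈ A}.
K = |A + A| / |A| = 5/3

Enumerate A + A = {a + b : a, b ∈ A}. With |A| = 3, there are |A|^2 = 9 ordered sum pairs; collecting distinct values, A + A = {-12, -4, 4, 12, 20}, so |A + A| = 5. Thus K = 5/3. Here |A + A| = 2|A| − 1 = 5, the minimum possible — so K = 5/3 is minimal, which holds iff A is an arithmetic progression.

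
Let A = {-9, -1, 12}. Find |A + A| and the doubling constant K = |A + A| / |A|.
K = |A + A| / |A| = 6/3 = 2

Enumerate A + A = {a + b : a, b ∈ A}. With |A| = 3, there are |A|^2 = 9 ordered sum pairs; collecting distinct values, A + A = {-18, -10, -2, 3, 11, 24}, so |A + A| = 6. Thus K = 6/3 = 2. For comparison, the minimum possible |A + A| over all 3-element sets is 2·3 − 1 = 5 (so min K = 5/3), attained only by arithmetic progressions.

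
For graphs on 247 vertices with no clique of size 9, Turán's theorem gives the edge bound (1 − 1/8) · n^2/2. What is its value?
Turán density bound = (7/8) · 247^2/2 = 427063/16 ≈ 26691.4375

Turán's theorem: ex(n, K_{r+1}) is achieved by the complete r-partite Turán graph T(n, r) with parts as balanced as possible, and is at most (1 − 1/r) · n^2/2. For r = 8, n = 247: the density bound is (7/8) · 61009/2 = 427063/16 ≈ 26691.4375. The integer-valued extremum is e(T(247, 8)) = 26691, which is strictly less than the density bound 427063/16 since 8 ∤ 247 (the parts of T(247, 8) cannot all be equal).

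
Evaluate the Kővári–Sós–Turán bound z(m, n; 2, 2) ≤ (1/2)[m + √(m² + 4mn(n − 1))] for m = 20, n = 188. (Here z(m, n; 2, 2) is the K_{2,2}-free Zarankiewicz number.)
z(20, 188; 2, 2) ≤ (1/2)[20 + √(20² + 4·20·188·187)] = (1/2)[20 + √2812880] = 848.5821

Kővári–Sós–Turán: let r_1, ..., r_20 be the row sums and z = Σ r_i the total number of 1s. Each pair of columns can share at most one row with both entries 1 (else a 2×2 all-ones block appears), so Σ_i C(r_i, 2) ≤ C(188, 2) = 17578. By convexity Σ_i C(r_i, 2) ≥ 20·C(z/20, 2) = z(z − 20)/(2·20), giving z² − 20z − 20·188·187 ≤ 0 and hence z ≤ (1/2)[20 + √(400 + 4·703120)] = (1/2)[20 + √2812880] ≈ (1/2)(20 + 1677.1643) = 848.5821.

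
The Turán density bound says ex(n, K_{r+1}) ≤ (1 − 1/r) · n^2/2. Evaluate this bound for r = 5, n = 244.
Turán density bound = (4/5) · 244^2/2 = 119072/5 ≈ 23814.4

Turán's theorem: ex(n, K_{r+1}) is achieved by the complete r-partite Turán graph T(n, r) with parts as balanced as possible, and is at most (1 − 1/r) · n^2/2. For r = 5, n = 244: the density bound is (4/5) · 59536/2 = 119072/5 ≈ 23814.4. The integer-valued extremum is e(T(244, 5)) = 23814, which is strictly less than the density bound 119072/5 since 5 ∤ 244 (the parts of T(244, 5) cannot all be equal).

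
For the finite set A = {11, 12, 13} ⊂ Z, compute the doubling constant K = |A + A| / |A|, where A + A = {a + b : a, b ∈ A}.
K = |A + A| / |A| = 5/3

Enumerate A + A = {a + b : a, b ∈ A}. With |A| = 3, there are |A|^2 = 9 ordered sum pairs; collecting distinct values, A + A = {22, 23, 24, 25, 26}, so |A + A| = 5. Thus K = 5/3. Here |A + A| = 2|A| − 1 = 5, the minimum possible — so K = 5/3 is minimal, which holds iff A is an arithmetic progression.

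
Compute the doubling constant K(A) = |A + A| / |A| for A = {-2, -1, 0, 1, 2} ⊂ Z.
K = |A + A| / |A| = 9/5

Enumerate A + A = {a + b : a, b ∈ A}. With |A| = 5, there are |A|^2 = 25 ordered sum pairs; collecting distinct values, A + A = {-4, -3, -2, -1, 0, 1, 2, 3, 4}, so |A + A| = 9. Thus K = 9/5. Here |A + A| = 2|A| − 1 = 9, the minimum possible — so K = 9/5 is minimal, which holds iff A is an arithmetic progression.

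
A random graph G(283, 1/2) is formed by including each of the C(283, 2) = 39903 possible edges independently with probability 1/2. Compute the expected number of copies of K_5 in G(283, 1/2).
E[# K_5] = C(283, 5) · (1/2)^C(5, 2) = 14598991386 / 2^10 = 7299495693/512 ≈ 14256827.525391

For each 5-subset S of vertices (there are C(283, 5) = 14598991386 such S), let X_S = 1 if S induces a K_5 (all C(5, 2) = 10 edges present). Then P(X_S = 1) = (1/2)^10 = 1/1024. By linearity of expectation, E[# K_5] = C(283, 5) · (1/2)^10 = 14598991386 / 1024 = 7299495693/512 ≈ 14256827.525391.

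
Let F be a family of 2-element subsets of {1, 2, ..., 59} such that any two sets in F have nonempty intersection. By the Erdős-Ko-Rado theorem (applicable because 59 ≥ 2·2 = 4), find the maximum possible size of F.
max |F| = C(58, 1) = 58

The Erdős-Ko-Rado theorem states: for n ≥ 2k, an intersecting family of k-subsets of an n-element set has size at most C(n − 1, k − 1), with equality for 'star' families {A ⊆ [n] : |A| = k, i ∈ A} (fix an element i). For n = 59, k = 2: C(58, 1) = 58.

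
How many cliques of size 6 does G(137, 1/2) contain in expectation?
E[# K_6] = C(137, 6) · (1/2)^C(6, 2) = 8218472724 / 2^15 = 2054618181/8192 ≈ 250807.883423

For each 6-subset S of vertices (there are C(137, 6) = 8218472724 such S), let X_S = 1 if S induces a K_6 (all C(6, 2) = 15 edges present). Then P(X_S = 1) = (1/2)^15 = 1/32768. By linearity of expectation, E[# K_6] = C(137, 6) · (1/2)^15 = 8218472724 / 32768 = 2054618181/8192 ≈ 250807.883423.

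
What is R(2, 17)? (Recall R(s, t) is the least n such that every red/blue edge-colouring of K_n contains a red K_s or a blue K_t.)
R(2, 17) = 17

R(2, k) = k for all k ≥ 2: in a 2-colouring of K_k, either some edge is red (a red K_2) or all edges are blue (a blue K_k). And K_{16} coloured all-blue has no blue K_17, so R(2, 17) > 16. Hence R(2, 17) = 17.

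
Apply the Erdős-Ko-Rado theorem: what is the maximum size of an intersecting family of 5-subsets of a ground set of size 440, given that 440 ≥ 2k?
max |F| = C(439, 4) = 1526494751

Erdős-Ko-Rado (1961): when n ≥ 2k, max |F| = C(n−1, k−1). The bound is attained by the star {A : i ∈ A} for any fixed i ∈ [n]. Here C(440−1, 5−1) = C(439, 4) = 1526494751.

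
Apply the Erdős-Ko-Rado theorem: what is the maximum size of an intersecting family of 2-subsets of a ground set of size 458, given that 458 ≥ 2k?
max |F| = C(457, 1) = 457

Erdős-Ko-Rado (1961): when n ≥ 2k, max |F| = C(n−1, k−1). The bound is attained by the star {A : i ∈ A} for any fixed i ∈ [n]. Here C(458−1, 2−1) = C(457, 1) = 457.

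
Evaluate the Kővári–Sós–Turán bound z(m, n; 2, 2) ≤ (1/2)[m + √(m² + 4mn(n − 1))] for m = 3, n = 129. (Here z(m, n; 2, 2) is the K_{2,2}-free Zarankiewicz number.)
z(3, 129; 2, 2) ≤ (1/2)[3 + √(3² + 4·3·129·128)] = (1/2)[3 + √198153] = 224.0719

Kővári–Sós–Turán: let r_1, ..., r_3 be the row sums and z = Σ r_i the total number of 1s. Each pair of columns can share at most one row with both entries 1 (else a 2×2 all-ones block appears), so Σ_i C(r_i, 2) ≤ C(129, 2) = 8256. By convexity Σ_i C(r_i, 2) ≥ 3·C(z/3, 2) = z(z − 3)/(2·3), giving z² − 3z − 3·129·128 ≤ 0 and hence z ≤ (1/2)[3 + √(9 + 4·49536)] = (1/2)[3 + √198153] ≈ (1/2)(3 + 445.1438) = 224.0719.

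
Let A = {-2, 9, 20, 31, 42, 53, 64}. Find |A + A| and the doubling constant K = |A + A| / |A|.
K = |A + A| / |A| = 13/7

Enumerate A + A = {a + b : a, b ∈ A}. With |A| = 7, there are |A|^2 = 49 ordered sum pairs; collecting distinct values, A + A = {-4, 7, 18, 29, 40, 51, 62, 73, 84, 95, 106, 117, 128}, so |A + A| = 13. Thus K = 13/7. Here |A + A| = 2|A| − 1 = 13, the minimum possible — so K = 13/7 is minimal, which holds iff A is an arithmetic progression.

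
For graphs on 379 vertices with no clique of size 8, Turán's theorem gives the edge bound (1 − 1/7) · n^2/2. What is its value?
Turán density bound = (6/7) · 379^2/2 = 430923/7 ≈ 61560.4286

Turán's theorem: ex(n, K_{r+1}) is achieved by the complete r-partite Turán graph T(n, r) with parts as balanced as possible, and is at most (1 − 1/r) · n^2/2. For r = 7, n = 379: the density bound is (6/7) · 143641/2 = 430923/7 ≈ 61560.4286. The integer-valued extremum is e(T(379, 7)) = 61560, which is strictly less than the density bound 430923/7 since 7 ∤ 379 (the parts of T(379, 7) cannot all be equal).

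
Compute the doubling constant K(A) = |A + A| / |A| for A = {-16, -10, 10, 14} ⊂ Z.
K = |A + A| / |A| = 10/4 = 5/2

Enumerate A + A = {a + b : a, b ∈ A}. With |A| = 4, there are |A|^2 = 16 ordered sum pairs; collecting distinct values, A + A = {-32, -26, -20, -6, -2, 0, 4, 20, 24, 28}, so |A + A| = 10. Thus K = 10/4 = 5/2. For comparison, the minimum possible |A + A| over all 4-element sets is 2·4 − 1 = 7 (so min K = 7/4), attained only by arithmetic progressions.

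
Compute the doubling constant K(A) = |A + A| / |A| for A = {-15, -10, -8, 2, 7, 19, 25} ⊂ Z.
K = |A + A| / |A| = 25/7

Enumerate A + A = {a + b : a, b ∈ A}. With |A| = 7, there are |A|^2 = 49 ordered sum pairs; collecting distinct values, A + A = {-30, -25, -23, -20, -18, -16, -13, -8, -6, -3, -1, 4, 9, 10, 11, 14, 15, 17, 21, 26, 27, 32, 38, 44, 50}, so |A + A| = 25. Thus K = 25/7. For comparison, the minimum possible |A + A| over all 7-element sets is 2·7 − 1 = 13 (so min K = 13/7), attained only by arithmetic progressions.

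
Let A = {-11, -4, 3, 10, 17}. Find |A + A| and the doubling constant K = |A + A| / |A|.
K = |A + A| / |A| = 9/5

Enumerate A + A = {a + b : a, b ∈ A}. With |A| = 5, there are |A|^2 = 25 ordered sum pairs; collecting distinct values, A + A = {-22, -15, -8, -1, 6, 13, 20, 27, 34}, so |A + A| = 9. Thus K = 9/5. Here |A + A| = 2|A| − 1 = 9, the minimum possible — so K = 9/5 is minimal, which holds iff A is an arithmetic progression.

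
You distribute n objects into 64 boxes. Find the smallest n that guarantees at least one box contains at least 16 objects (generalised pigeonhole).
n = (16 − 1)·64 + 1 = 961

By the generalised pigeonhole principle, to guarantee some box contains ≥ r objects we need more than (r − 1) · k objects total. Threshold: n = (r − 1) · k + 1. With r = 16 and k = 64: n = 15 · 64 + 1 = 960 + 1 = 961. For n = 960 = 15 · 64, we can put exactly 15 objects in every box, avoiding 16 in any single one — so 961 is tight.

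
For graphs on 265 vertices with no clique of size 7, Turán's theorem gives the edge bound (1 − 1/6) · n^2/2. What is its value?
Turán density bound = (5/6) · 265^2/2 = 351125/12 ≈ 29260.4167

Turán's theorem: ex(n, K_{r+1}) is achieved by the complete r-partite Turán graph T(n, r) with parts as balanced as possible, and is at most (1 − 1/r) · n^2/2. For r = 6, n = 265: the density bound is (5/6) · 70225/2 = 351125/12 ≈ 29260.4167. The integer-valued extremum is e(T(265, 6)) = 29260, which is strictly less than the density bound 351125/12 since 6 ∤ 265 (the parts of T(265, 6) cannot all be equal).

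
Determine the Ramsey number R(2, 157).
R(2, 157) = 157

R(2, k) = k for all k ≥ 2: in a 2-colouring of K_k, either some edge is red (a red K_2) or all edges are blue (a blue K_k). And K_{156} coloured all-blue has no blue K_157, so R(2, 157) > 156. Hence R(2, 157) = 157.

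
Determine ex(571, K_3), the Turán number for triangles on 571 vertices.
ex(571, K_3) = ⌊571^2/4⌋ = 81510

Mantel (1907): a triangle-free graph on n vertices has at most ⌊n^2/4⌋ edges, with equality for the complete bipartite graph K_{⌊n/2⌋, ⌈n/2⌉}. For n = 571: ⌊571^2/4⌋ = ⌊326041/4⌋ = 81510. The extremal graph is K_{285, 286}, which has 285·286 = 81510 edges.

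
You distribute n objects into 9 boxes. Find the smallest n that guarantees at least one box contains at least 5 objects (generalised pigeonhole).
n = (5 − 1)·9 + 1 = 37

By the generalised pigeonhole principle, to guarantee some box contains ≥ r objects we need more than (r − 1) · k objects total. Threshold: n = (r − 1) · k + 1. With r = 5 and k = 9: n = 4 · 9 + 1 = 36 + 1 = 37. For n = 36 = 4 · 9, we can put exactly 4 objects in every box, avoiding 5 in any single one — so 37 is tight.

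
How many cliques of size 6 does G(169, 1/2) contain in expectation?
E[# K_6] = C(169, 6) · (1/2)^C(6, 2) = 29581203652 / 2^15 = 7395300913/8192 ≈ 902746.693481

For each 6-subset S of vertices (there are C(169, 6) = 29581203652 such S), let X_S = 1 if S induces a K_6 (all C(6, 2) = 15 edges present). Then P(X_S = 1) = (1/2)^15 = 1/32768. By linearity of expectation, E[# K_6] = C(169, 6) · (1/2)^15 = 29581203652 / 32768 = 7395300913/8192 ≈ 902746.693481.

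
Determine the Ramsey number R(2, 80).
R(2, 80) = 80

R(2, k) = k for all k ≥ 2: in a 2-colouring of K_k, either some edge is red (a red K_2) or all edges are blue (a blue K_k). And K_{79} coloured all-blue has no blue K_80, so R(2, 80) > 79. Hence R(2, 80) = 80.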